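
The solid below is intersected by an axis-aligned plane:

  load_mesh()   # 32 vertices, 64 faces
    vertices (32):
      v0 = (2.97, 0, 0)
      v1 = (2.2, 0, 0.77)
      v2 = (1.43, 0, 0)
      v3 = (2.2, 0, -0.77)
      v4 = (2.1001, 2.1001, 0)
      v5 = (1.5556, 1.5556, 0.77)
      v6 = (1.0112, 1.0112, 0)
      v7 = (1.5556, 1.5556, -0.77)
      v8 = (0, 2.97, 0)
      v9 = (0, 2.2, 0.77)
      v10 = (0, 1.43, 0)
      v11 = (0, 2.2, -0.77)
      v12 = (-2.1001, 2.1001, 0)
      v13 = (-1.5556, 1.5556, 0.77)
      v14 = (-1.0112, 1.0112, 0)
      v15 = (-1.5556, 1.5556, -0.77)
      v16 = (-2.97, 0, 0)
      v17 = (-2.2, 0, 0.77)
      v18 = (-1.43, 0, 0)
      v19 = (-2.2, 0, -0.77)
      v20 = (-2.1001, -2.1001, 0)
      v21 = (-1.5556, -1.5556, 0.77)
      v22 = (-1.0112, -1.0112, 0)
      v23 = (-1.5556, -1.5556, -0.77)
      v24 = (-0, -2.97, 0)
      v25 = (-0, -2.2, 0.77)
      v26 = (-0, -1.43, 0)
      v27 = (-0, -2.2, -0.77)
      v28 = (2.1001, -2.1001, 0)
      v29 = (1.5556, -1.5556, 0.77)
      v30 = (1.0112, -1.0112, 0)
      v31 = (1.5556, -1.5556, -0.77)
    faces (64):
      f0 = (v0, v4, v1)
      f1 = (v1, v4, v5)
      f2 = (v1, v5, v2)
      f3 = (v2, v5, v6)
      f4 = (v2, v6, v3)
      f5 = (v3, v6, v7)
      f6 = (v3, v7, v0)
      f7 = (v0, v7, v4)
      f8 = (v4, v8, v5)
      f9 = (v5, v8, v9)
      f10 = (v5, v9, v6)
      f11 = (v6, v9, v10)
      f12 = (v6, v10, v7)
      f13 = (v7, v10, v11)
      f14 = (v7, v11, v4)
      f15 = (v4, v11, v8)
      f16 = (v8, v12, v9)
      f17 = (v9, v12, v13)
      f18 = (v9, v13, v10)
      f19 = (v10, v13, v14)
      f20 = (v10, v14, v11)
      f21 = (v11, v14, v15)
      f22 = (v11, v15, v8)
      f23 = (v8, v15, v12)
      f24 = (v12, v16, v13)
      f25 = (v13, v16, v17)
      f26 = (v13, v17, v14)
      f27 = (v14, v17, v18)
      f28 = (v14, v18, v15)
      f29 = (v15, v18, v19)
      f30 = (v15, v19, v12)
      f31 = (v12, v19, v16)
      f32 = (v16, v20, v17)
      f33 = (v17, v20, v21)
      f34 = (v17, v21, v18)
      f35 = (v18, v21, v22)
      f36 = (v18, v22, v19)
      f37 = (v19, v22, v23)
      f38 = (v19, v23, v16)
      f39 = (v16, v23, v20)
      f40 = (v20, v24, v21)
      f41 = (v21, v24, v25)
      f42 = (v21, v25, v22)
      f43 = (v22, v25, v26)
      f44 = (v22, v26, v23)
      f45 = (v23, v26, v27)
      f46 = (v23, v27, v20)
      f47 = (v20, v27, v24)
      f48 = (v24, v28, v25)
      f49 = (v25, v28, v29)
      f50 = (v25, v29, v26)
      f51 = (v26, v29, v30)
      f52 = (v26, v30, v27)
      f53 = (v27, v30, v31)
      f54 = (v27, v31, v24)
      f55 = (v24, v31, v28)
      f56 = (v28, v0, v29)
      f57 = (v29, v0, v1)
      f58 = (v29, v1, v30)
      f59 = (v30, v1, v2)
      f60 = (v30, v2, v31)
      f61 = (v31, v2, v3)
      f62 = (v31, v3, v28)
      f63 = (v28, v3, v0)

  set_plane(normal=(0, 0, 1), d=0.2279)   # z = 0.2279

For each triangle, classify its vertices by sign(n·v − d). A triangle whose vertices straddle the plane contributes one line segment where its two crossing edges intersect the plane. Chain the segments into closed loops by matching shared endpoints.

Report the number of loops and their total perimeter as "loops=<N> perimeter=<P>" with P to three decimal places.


loops=2 perimeter=26.941

Straddling triangles (32 of 64):
  (v0,v4,v1) [--+] → (2.12967, 1.47852, 0.2279)–(2.7421, 0, 0.2279)  len=1.6003
  (v1,v4,v5) [+-+] → (2.12967, 1.47852, 0.2279)–(1.93894, 1.93894, 0.2279)  len=0.4984
  (v1,v5,v2) [++-] → (1.46717, 0.460417, 0.2279)–(1.6579, 0, 0.2279)  len=0.4984
  (v2,v5,v6) [-+-] → (1.46717, 0.460417, 0.2279)–(1.17233, 1.17233, 0.2279)  len=0.7706
  (v4,v8,v5) [--+] → (0.460417, 2.55137, 0.2279)–(1.93894, 1.93894, 0.2279)  len=1.6003
  (v5,v8,v9) [+-+] → (0.460417, 2.55137, 0.2279)–(0, 2.7421, 0.2279)  len=0.4984
  (v5,v9,v6) [++-] → (0.711911, 1.36305, 0.2279)–(1.17233, 1.17233, 0.2279)  len=0.4984
  (v6,v9,v10) [-+-] → (0.711911, 1.36305, 0.2279)–(0, 1.6579, 0.2279)  len=0.7706
  (v8,v12,v9) [--+] → (-1.47852, 2.12967, 0.2279)–(0, 2.7421, 0.2279)  len=1.6003
  (v9,v12,v13) [+-+] → (-1.47852, 2.12967, 0.2279)–(-1.93894, 1.93894, 0.2279)  len=0.4984
  (v9,v13,v10) [++-] → (-0.460417, 1.46717, 0.2279)–(0, 1.6579, 0.2279)  len=0.4984
  (v10,v13,v14) [-+-] → (-0.460417, 1.46717, 0.2279)–(-1.17233, 1.17233, 0.2279)  len=0.7706
  (v12,v16,v13) [--+] → (-2.55137, 0.460417, 0.2279)–(-1.93894, 1.93894, 0.2279)  len=1.6003
  (v13,v16,v17) [+-+] → (-2.55137, 0.460417, 0.2279)–(-2.7421, 0, 0.2279)  len=0.4984
  (v13,v17,v14) [++-] → (-1.36305, 0.711911, 0.2279)–(-1.17233, 1.17233, 0.2279)  len=0.4984
  (v14,v17,v18) [-+-] → (-1.36305, 0.711911, 0.2279)–(-1.6579, 0, 0.2279)  len=0.7706
  (v16,v20,v17) [--+] → (-2.12967, -1.47852, 0.2279)–(-2.7421, 0, 0.2279)  len=1.6003
  (v17,v20,v21) [+-+] → (-2.12967, -1.47852, 0.2279)–(-1.93894, -1.93894, 0.2279)  len=0.4984
  (v17,v21,v18) [++-] → (-1.46717, -0.460417, 0.2279)–(-1.6579, 0, 0.2279)  len=0.4984
  (v18,v21,v22) [-+-] → (-1.46717, -0.460417, 0.2279)–(-1.17233, -1.17233, 0.2279)  len=0.7706
  (v20,v24,v21) [--+] → (-0.460417, -2.55137, 0.2279)–(-1.93894, -1.93894, 0.2279)  len=1.6003
  (v21,v24,v25) [+-+] → (-0.460417, -2.55137, 0.2279)–(0, -2.7421, 0.2279)  len=0.4984
  (v21,v25,v22) [++-] → (-0.711911, -1.36305, 0.2279)–(-1.17233, -1.17233, 0.2279)  len=0.4984
  (v22,v25,v26) [-+-] → (-0.711911, -1.36305, 0.2279)–(0, -1.6579, 0.2279)  len=0.7706
  (v24,v28,v25) [--+] → (1.47852, -2.12967, 0.2279)–(0, -2.7421, 0.2279)  len=1.6003
  (v25,v28,v29) [+-+] → (1.47852, -2.12967, 0.2279)–(1.93894, -1.93894, 0.2279)  len=0.4984
  (v25,v29,v26) [++-] → (0.460417, -1.46717, 0.2279)–(0, -1.6579, 0.2279)  len=0.4984
  (v26,v29,v30) [-+-] → (0.460417, -1.46717, 0.2279)–(1.17233, -1.17233, 0.2279)  len=0.7706
  (v28,v0,v29) [--+] → (2.55137, -0.460417, 0.2279)–(1.93894, -1.93894, 0.2279)  len=1.6003
  (v29,v0,v1) [+-+] → (2.55137, -0.460417, 0.2279)–(2.7421, 0, 0.2279)  len=0.4984
  (v29,v1,v30) [++-] → (1.36305, -0.711911, 0.2279)–(1.17233, -1.17233, 0.2279)  len=0.4984
  (v30,v1,v2) [-+-] → (1.36305, -0.711911, 0.2279)–(1.6579, 0, 0.2279)  len=0.7706

Chained into 2 loop(s):
  loop 1: 16 segments, perimeter = 16.7896
  loop 2: 16 segments, perimeter = 10.1513
Total perimeter = 26.941


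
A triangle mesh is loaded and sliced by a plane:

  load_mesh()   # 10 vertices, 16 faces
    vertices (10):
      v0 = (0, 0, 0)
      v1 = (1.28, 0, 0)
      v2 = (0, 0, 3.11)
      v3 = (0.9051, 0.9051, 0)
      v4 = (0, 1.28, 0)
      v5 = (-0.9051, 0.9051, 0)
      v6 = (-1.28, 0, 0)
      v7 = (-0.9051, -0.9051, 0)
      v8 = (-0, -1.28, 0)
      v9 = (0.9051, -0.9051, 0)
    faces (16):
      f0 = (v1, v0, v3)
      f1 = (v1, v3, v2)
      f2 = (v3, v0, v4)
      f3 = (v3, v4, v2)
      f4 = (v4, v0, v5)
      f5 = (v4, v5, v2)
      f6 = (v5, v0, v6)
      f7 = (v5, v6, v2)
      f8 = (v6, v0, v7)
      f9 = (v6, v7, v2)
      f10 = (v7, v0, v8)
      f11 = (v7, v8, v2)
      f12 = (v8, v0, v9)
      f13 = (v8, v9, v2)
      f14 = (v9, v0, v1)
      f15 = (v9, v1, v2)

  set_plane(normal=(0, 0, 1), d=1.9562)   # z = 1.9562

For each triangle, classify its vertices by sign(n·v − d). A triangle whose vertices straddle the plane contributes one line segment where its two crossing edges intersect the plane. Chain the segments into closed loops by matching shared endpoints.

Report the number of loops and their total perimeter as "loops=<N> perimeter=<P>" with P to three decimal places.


loops=1 perimeter=2.908

Straddling triangles (8 of 16):
  (v1,v3,v2) [--+] → (0.335789, 0.335789, 1.9562)–(0.474876, 0, 1.9562)  len=0.3635
  (v3,v4,v2) [--+] → (0, 0.474876, 1.9562)–(0.335789, 0.335789, 1.9562)  len=0.3635
  (v4,v5,v2) [--+] → (-0.335789, 0.335789, 1.9562)–(0, 0.474876, 1.9562)  len=0.3635
  (v5,v6,v2) [--+] → (-0.474876, 0, 1.9562)–(-0.335789, 0.335789, 1.9562)  len=0.3635
  (v6,v7,v2) [--+] → (-0.335789, -0.335789, 1.9562)–(-0.474876, 0, 1.9562)  len=0.3635
  (v7,v8,v2) [--+] → (0, -0.474876, 1.9562)–(-0.335789, -0.335789, 1.9562)  len=0.3635
  (v8,v9,v2) [--+] → (0.335789, -0.335789, 1.9562)–(0, -0.474876, 1.9562)  len=0.3635
  (v9,v1,v2) [--+] → (0.474876, 0, 1.9562)–(0.335789, -0.335789, 1.9562)  len=0.3635

Chained into 1 loop(s):
  loop 1: 8 segments, perimeter = 2.9076
Total perimeter = 2.908


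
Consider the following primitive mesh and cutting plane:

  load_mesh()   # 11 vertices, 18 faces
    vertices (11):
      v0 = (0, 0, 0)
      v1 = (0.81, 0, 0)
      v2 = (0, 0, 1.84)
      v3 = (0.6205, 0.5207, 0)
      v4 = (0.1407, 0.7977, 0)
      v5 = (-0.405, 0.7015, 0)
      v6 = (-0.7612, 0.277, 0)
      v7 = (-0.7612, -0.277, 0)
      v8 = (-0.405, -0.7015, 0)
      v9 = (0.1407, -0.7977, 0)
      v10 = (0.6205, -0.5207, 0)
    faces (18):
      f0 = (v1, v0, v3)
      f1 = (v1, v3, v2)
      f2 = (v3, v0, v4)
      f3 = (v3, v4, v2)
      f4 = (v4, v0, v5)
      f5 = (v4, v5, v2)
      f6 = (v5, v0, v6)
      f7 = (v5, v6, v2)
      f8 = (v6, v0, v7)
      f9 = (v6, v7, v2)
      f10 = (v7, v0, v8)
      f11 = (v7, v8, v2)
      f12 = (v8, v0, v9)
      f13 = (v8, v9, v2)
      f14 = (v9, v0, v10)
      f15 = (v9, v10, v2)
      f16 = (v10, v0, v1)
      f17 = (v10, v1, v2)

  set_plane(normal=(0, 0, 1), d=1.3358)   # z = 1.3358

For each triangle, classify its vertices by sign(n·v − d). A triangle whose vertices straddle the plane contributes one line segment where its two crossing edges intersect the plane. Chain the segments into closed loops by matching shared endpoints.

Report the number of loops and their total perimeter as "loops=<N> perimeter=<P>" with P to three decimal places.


loops=1 perimeter=1.366

Straddling triangles (9 of 18):
  (v1,v3,v2) [--+] → (0.17003, 0.142683, 1.3358)–(0.221958, 0, 1.3358)  len=0.1518
  (v3,v4,v2) [--+] → (0.0385549, 0.218587, 1.3358)–(0.17003, 0.142683, 1.3358)  len=0.1518
  (v4,v5,v2) [--+] → (-0.110979, 0.192226, 1.3358)–(0.0385549, 0.218587, 1.3358)  len=0.1518
  (v5,v6,v2) [--+] → (-0.208585, 0.075904, 1.3358)–(-0.110979, 0.192226, 1.3358)  len=0.1518
  (v6,v7,v2) [--+] → (-0.208585, -0.075904, 1.3358)–(-0.208585, 0.075904, 1.3358)  len=0.1518
  (v7,v8,v2) [--+] → (-0.110979, -0.192226, 1.3358)–(-0.208585, -0.075904, 1.3358)  len=0.1518
  (v8,v9,v2) [--+] → (0.0385549, -0.218587, 1.3358)–(-0.110979, -0.192226, 1.3358)  len=0.1518
  (v9,v10,v2) [--+] → (0.17003, -0.142683, 1.3358)–(0.0385549, -0.218587, 1.3358)  len=0.1518
  (v10,v1,v2) [--+] → (0.221958, 0, 1.3358)–(0.17003, -0.142683, 1.3358)  len=0.1518

Chained into 1 loop(s):
  loop 1: 9 segments, perimeter = 1.3665
Total perimeter = 1.366


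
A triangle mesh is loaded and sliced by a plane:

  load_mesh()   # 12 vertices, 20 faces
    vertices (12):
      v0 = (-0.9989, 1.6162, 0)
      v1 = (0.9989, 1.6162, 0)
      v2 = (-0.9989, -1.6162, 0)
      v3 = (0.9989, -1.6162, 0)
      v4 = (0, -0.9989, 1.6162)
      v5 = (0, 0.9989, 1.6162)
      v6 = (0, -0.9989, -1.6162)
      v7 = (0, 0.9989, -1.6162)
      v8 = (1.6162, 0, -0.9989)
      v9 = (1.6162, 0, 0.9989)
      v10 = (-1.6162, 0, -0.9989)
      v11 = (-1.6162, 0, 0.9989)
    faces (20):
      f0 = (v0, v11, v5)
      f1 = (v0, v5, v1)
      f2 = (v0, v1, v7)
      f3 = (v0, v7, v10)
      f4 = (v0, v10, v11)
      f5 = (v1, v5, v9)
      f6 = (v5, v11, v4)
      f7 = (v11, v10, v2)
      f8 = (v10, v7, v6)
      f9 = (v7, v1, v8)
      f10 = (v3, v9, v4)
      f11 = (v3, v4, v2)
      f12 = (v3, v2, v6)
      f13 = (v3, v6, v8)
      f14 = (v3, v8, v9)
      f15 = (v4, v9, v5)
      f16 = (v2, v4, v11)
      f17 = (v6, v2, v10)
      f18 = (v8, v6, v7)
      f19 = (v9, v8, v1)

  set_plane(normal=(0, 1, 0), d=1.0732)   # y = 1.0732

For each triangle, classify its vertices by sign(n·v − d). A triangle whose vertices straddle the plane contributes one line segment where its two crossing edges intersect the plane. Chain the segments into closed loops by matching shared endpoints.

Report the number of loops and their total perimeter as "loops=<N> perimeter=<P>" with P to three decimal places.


Straddling triangles (8 of 20):
  (v0,v11,v5) [+--] → (-1.2063, 1.0732, 0.335604)–(-0.12023, 1.0732, 1.42167)  len=1.5359
  (v0,v5,v1) [+-+] → (-0.12023, 1.0732, 1.42167)–(0.12023, 1.0732, 1.42167)  len=0.2405
  (v0,v1,v7) [++-] → (0.12023, 1.0732, -1.42167)–(-0.12023, 1.0732, -1.42167)  len=0.2405
  (v0,v7,v10) [+--] → (-0.12023, 1.0732, -1.42167)–(-1.2063, 1.0732, -0.335604)  len=1.5359
  (v0,v10,v11) [+--] → (-1.2063, 1.0732, -0.335604)–(-1.2063, 1.0732, 0.335604)  len=0.6712
  (v1,v5,v9) [+--] → (0.12023, 1.0732, 1.42167)–(1.2063, 1.0732, 0.335604)  len=1.5359
  (v7,v1,v8) [-+-] → (0.12023, 1.0732, -1.42167)–(1.2063, 1.0732, -0.335604)  len=1.5359
  (v9,v8,v1) [--+] → (1.2063, 1.0732, -0.335604)–(1.2063, 1.0732, 0.335604)  len=0.6712

Chained into 1 loop(s):
  loop 1: 8 segments, perimeter = 7.9671
Total perimeter = 7.967

loops=1 perimeter=7.967


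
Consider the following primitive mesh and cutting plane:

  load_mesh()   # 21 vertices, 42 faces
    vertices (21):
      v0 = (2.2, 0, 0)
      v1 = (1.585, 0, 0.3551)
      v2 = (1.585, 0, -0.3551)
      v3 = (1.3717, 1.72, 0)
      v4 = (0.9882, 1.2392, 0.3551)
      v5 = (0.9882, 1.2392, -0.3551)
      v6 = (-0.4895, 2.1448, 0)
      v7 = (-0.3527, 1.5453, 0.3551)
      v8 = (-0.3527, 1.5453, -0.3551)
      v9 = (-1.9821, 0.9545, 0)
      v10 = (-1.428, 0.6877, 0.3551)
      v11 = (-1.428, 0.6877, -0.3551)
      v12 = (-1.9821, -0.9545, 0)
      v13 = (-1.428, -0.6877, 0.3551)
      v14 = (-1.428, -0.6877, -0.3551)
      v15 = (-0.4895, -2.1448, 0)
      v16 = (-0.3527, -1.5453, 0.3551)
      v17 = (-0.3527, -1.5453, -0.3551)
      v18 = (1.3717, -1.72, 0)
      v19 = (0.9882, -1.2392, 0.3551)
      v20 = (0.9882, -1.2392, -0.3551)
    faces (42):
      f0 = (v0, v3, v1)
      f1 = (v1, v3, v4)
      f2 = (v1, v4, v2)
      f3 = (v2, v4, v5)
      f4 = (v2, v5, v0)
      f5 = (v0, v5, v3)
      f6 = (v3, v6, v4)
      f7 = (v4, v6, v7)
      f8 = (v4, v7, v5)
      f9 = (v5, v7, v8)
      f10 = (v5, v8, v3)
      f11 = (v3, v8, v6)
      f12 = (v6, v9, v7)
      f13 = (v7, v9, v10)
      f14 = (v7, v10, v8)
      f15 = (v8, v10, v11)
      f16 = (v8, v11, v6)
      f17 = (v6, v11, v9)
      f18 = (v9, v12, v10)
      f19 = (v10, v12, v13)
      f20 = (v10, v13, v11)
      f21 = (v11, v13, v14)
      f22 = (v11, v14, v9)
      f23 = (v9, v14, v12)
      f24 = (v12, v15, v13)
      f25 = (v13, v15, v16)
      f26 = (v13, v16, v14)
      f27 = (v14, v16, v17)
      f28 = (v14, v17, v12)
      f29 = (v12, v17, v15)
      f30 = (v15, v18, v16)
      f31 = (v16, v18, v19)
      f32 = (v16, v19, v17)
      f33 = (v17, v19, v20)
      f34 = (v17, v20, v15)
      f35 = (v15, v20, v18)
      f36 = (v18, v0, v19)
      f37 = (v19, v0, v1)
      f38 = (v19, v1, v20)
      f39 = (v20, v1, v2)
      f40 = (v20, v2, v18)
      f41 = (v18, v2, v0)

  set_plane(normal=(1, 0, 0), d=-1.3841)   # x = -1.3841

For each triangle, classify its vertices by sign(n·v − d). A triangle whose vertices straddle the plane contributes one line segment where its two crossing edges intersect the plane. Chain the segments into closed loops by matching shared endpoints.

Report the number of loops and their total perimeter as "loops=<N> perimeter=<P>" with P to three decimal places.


Straddling triangles (12 of 42):
  (v6,v9,v7) [+-+] → (-1.3841, 1.43139, 0)–(-1.3841, 1.17133, 0.130324)  len=0.2909
  (v7,v9,v10) [+--] → (-1.3841, 1.17133, 0.130324)–(-1.3841, 0.722712, 0.3551)  len=0.5018
  (v7,v10,v8) [+-+] → (-1.3841, 0.722712, 0.3551)–(-1.3841, 0.722712, 0.326106)  len=0.0290
  (v8,v10,v11) [+--] → (-1.3841, 0.722712, 0.326106)–(-1.3841, 0.722712, -0.3551)  len=0.6812
  (v8,v11,v6) [+-+] → (-1.3841, 0.722712, -0.3551)–(-1.3841, 0.755858, -0.33849)  len=0.0371
  (v6,v11,v9) [+--] → (-1.3841, 0.755858, -0.33849)–(-1.3841, 1.43139, 0)  len=0.7556
  (v12,v15,v13) [-+-] → (-1.3841, -1.43139, 0)–(-1.3841, -0.755858, 0.33849)  len=0.7556
  (v13,v15,v16) [-++] → (-1.3841, -0.755858, 0.33849)–(-1.3841, -0.722712, 0.3551)  len=0.0371
  (v13,v16,v14) [-+-] → (-1.3841, -0.722712, 0.3551)–(-1.3841, -0.722712, -0.326106)  len=0.6812
  (v14,v16,v17) [-++] → (-1.3841, -0.722712, -0.326106)–(-1.3841, -0.722712, -0.3551)  len=0.0290
  (v14,v17,v12) [-+-] → (-1.3841, -0.722712, -0.3551)–(-1.3841, -1.17133, -0.130324)  len=0.5018
  (v12,v17,v15) [-++] → (-1.3841, -1.17133, -0.130324)–(-1.3841, -1.43139, 0)  len=0.2909

Chained into 2 loop(s):
  loop 1: 6 segments, perimeter = 2.2955
  loop 2: 6 segments, perimeter = 2.2955
Total perimeter = 4.591

loops=2 perimeter=4.591


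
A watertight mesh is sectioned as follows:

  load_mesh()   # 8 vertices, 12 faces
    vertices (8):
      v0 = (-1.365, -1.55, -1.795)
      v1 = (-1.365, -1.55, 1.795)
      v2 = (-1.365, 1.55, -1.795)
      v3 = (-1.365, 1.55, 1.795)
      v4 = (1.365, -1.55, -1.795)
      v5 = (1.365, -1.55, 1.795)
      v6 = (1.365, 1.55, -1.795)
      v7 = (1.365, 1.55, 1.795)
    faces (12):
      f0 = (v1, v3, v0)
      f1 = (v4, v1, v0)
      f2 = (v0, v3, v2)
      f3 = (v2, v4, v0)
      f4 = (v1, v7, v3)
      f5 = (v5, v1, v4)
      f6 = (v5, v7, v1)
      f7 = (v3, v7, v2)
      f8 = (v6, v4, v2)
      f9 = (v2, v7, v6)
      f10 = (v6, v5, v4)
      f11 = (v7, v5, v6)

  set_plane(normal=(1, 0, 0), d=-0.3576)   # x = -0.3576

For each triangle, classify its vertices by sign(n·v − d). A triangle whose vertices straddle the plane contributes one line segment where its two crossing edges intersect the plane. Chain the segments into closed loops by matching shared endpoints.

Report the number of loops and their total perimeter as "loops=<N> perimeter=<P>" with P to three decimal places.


Straddling triangles (8 of 12):
  (v4,v1,v0) [+--] → (-0.3576, -1.55, 0.470251)–(-0.3576, -1.55, -1.795)  len=2.2653
  (v2,v4,v0) [-+-] → (-0.3576, 0.406066, -1.795)–(-0.3576, -1.55, -1.795)  len=1.9561
  (v1,v7,v3) [-+-] → (-0.3576, -0.406066, 1.795)–(-0.3576, 1.55, 1.795)  len=1.9561
  (v5,v1,v4) [+-+] → (-0.3576, -1.55, 1.795)–(-0.3576, -1.55, 0.470251)  len=1.3247
  (v5,v7,v1) [++-] → (-0.3576, -0.406066, 1.795)–(-0.3576, -1.55, 1.795)  len=1.1439
  (v3,v7,v2) [-+-] → (-0.3576, 1.55, 1.795)–(-0.3576, 1.55, -0.470251)  len=2.2653
  (v6,v4,v2) [++-] → (-0.3576, 0.406066, -1.795)–(-0.3576, 1.55, -1.795)  len=1.1439
  (v2,v7,v6) [-++] → (-0.3576, 1.55, -0.470251)–(-0.3576, 1.55, -1.795)  len=1.3247

Chained into 1 loop(s):
  loop 1: 8 segments, perimeter = 13.3800
Total perimeter = 13.380

loops=1 perimeter=13.380


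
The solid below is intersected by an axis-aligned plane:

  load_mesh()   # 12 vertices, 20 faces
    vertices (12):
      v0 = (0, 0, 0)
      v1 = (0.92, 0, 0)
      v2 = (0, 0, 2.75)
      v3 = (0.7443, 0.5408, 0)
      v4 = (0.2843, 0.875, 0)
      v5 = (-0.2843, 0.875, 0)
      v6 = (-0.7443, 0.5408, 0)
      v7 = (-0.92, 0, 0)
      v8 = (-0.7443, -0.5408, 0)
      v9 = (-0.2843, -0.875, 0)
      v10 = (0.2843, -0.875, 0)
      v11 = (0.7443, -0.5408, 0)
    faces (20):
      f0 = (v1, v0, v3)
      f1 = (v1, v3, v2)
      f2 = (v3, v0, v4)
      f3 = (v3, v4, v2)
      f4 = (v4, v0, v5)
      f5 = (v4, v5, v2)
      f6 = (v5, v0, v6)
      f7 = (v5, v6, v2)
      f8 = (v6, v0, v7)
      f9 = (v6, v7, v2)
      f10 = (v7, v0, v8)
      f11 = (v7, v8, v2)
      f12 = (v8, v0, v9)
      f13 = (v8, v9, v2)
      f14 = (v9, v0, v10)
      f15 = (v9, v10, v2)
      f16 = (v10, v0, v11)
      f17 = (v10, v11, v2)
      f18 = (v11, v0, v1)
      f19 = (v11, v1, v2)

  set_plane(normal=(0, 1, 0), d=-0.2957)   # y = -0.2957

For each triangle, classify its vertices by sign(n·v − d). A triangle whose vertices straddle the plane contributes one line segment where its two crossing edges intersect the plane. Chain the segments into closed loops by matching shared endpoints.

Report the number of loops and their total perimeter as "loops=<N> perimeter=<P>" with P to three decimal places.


loops=1 perimeter=5.775

Straddling triangles (10 of 20):
  (v7,v0,v8) [++-] → (-0.40697, -0.2957, 0)–(-0.82393, -0.2957, 0)  len=0.4170
  (v7,v8,v2) [+-+] → (-0.82393, -0.2957, 0)–(-0.40697, -0.2957, 1.24635)  len=1.3142
  (v8,v0,v9) [-+-] → (-0.40697, -0.2957, 0)–(-0.0960772, -0.2957, 0)  len=0.3109
  (v8,v9,v2) [--+] → (-0.0960772, -0.2957, 1.82066)–(-0.40697, -0.2957, 1.24635)  len=0.6531
  (v9,v0,v10) [-+-] → (-0.0960772, -0.2957, 0)–(0.0960772, -0.2957, 0)  len=0.1922
  (v9,v10,v2) [--+] → (0.0960772, -0.2957, 1.82066)–(-0.0960772, -0.2957, 1.82066)  len=0.1922
  (v10,v0,v11) [-+-] → (0.0960772, -0.2957, 0)–(0.40697, -0.2957, 0)  len=0.3109
  (v10,v11,v2) [--+] → (0.40697, -0.2957, 1.24635)–(0.0960772, -0.2957, 1.82066)  len=0.6531
  (v11,v0,v1) [-++] → (0.40697, -0.2957, 0)–(0.82393, -0.2957, 0)  len=0.4170
  (v11,v1,v2) [-++] → (0.82393, -0.2957, 0)–(0.40697, -0.2957, 1.24635)  len=1.3142

Chained into 1 loop(s):
  loop 1: 10 segments, perimeter = 5.7746
Total perimeter = 5.775


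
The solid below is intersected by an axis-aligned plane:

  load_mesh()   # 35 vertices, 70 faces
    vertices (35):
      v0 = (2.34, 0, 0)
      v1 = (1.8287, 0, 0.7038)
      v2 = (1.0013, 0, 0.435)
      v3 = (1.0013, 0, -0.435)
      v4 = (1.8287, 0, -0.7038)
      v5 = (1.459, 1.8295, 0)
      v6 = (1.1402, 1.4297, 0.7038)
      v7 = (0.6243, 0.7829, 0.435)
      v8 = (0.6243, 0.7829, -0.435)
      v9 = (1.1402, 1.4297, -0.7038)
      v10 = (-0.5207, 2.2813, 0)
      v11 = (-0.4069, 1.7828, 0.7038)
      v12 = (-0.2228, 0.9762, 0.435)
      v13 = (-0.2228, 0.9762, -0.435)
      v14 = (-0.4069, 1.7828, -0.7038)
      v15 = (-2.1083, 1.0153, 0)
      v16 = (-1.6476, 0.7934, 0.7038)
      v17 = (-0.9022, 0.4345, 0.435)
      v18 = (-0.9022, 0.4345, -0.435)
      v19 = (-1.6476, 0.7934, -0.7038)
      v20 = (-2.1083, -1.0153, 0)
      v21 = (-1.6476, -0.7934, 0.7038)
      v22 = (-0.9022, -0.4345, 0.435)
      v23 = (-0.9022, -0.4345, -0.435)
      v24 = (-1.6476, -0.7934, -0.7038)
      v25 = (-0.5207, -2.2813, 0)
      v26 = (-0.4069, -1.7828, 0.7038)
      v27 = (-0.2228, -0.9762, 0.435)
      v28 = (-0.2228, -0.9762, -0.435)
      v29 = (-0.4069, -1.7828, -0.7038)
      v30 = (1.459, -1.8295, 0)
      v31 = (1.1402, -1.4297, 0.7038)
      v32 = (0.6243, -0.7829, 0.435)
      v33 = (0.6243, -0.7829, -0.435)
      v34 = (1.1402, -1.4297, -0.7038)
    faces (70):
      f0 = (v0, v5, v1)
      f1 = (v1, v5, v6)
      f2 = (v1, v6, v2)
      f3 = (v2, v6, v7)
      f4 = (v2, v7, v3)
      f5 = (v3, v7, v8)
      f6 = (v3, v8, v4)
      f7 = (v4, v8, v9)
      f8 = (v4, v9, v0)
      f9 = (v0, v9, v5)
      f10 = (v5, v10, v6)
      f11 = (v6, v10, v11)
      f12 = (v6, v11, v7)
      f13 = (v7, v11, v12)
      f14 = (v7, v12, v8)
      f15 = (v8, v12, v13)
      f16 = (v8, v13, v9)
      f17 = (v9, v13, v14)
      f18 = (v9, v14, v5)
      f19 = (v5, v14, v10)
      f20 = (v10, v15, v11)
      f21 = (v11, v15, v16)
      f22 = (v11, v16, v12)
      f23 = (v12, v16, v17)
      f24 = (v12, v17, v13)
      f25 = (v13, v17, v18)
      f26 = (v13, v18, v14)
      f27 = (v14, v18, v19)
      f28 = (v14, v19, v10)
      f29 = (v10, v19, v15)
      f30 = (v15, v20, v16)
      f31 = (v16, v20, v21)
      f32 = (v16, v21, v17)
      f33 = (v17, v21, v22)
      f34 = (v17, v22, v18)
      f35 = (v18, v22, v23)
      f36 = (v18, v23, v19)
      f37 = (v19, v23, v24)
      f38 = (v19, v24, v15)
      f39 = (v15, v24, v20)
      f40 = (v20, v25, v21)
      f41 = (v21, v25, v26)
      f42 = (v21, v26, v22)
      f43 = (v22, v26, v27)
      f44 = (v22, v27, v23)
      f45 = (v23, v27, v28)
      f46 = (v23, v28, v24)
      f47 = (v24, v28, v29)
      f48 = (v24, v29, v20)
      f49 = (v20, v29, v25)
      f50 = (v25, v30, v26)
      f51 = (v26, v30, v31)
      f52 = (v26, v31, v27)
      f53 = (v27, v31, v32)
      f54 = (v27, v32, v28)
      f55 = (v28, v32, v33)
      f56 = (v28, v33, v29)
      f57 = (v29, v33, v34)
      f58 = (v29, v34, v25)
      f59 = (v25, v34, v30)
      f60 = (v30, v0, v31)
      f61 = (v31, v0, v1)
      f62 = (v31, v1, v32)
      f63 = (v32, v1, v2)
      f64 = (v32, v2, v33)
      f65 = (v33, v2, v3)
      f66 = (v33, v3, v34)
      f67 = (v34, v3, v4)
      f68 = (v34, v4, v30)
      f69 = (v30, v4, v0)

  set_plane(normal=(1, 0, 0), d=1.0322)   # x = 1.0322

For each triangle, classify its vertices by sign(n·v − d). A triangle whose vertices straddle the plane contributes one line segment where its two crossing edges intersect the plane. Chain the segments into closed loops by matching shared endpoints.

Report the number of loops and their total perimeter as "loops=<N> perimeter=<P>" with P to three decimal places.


Straddling triangles (22 of 70):
  (v1,v6,v2) [++-] → (1.0322, 0.318054, 0.494798)–(1.0322, 0, 0.445039)  len=0.3219
  (v2,v6,v7) [-+-] → (1.0322, 0.318054, 0.494798)–(1.0322, 1.2943, 0.647529)  len=0.9881
  (v3,v8,v4) [--+] → (1.0322, 0.517751, -0.526036)–(1.0322, 0, -0.445039)  len=0.5240
  (v4,v8,v9) [+-+] → (1.0322, 0.517751, -0.526036)–(1.0322, 1.2943, -0.647529)  len=0.7860
  (v5,v10,v6) [+-+] → (1.0322, 1.9269, 0)–(1.0322, 1.48508, 0.658035)  len=0.7926
  (v6,v10,v11) [+--] → (1.0322, 1.48508, 0.658035)–(1.0322, 1.45435, 0.7038)  len=0.0551
  (v6,v11,v7) [+--] → (1.0322, 1.45435, 0.7038)–(1.0322, 1.2943, 0.647529)  len=0.1697
  (v8,v13,v9) [--+] → (1.0322, 1.39377, -0.682501)–(1.0322, 1.2943, -0.647529)  len=0.1054
  (v9,v13,v14) [+--] → (1.0322, 1.39377, -0.682501)–(1.0322, 1.45435, -0.7038)  len=0.0642
  (v9,v14,v5) [+-+] → (1.0322, 1.45435, -0.7038)–(1.0322, 1.81882, -0.160985)  len=0.6538
  (v5,v14,v10) [+--] → (1.0322, 1.81882, -0.160985)–(1.0322, 1.9269, 0)  len=0.1939
  (v25,v30,v26) [-+-] → (1.0322, -1.9269, 0)–(1.0322, -1.81882, 0.160985)  len=0.1939
  (v26,v30,v31) [-++] → (1.0322, -1.81882, 0.160985)–(1.0322, -1.45435, 0.7038)  len=0.6538
  (v26,v31,v27) [-+-] → (1.0322, -1.45435, 0.7038)–(1.0322, -1.39377, 0.682501)  len=0.0642
  (v27,v31,v32) [-+-] → (1.0322, -1.39377, 0.682501)–(1.0322, -1.2943, 0.647529)  len=0.1054
  (v29,v33,v34) [--+] → (1.0322, -1.2943, -0.647529)–(1.0322, -1.45435, -0.7038)  len=0.1697
  (v29,v34,v25) [-+-] → (1.0322, -1.45435, -0.7038)–(1.0322, -1.48508, -0.658035)  len=0.0551
  (v25,v34,v30) [-++] → (1.0322, -1.48508, -0.658035)–(1.0322, -1.9269, 0)  len=0.7926
  (v31,v1,v32) [++-] → (1.0322, -0.517751, 0.526036)–(1.0322, -1.2943, 0.647529)  len=0.7860
  (v32,v1,v2) [-+-] → (1.0322, -0.517751, 0.526036)–(1.0322, 0, 0.445039)  len=0.5240
  (v33,v3,v34) [--+] → (1.0322, -0.318054, -0.494798)–(1.0322, -1.2943, -0.647529)  len=0.9881
  (v34,v3,v4) [+-+] → (1.0322, -0.318054, -0.494798)–(1.0322, 0, -0.445039)  len=0.3219

Chained into 1 loop(s):
  loop 1: 22 segments, perimeter = 9.3097
Total perimeter = 9.310

loops=1 perimeter=9.310


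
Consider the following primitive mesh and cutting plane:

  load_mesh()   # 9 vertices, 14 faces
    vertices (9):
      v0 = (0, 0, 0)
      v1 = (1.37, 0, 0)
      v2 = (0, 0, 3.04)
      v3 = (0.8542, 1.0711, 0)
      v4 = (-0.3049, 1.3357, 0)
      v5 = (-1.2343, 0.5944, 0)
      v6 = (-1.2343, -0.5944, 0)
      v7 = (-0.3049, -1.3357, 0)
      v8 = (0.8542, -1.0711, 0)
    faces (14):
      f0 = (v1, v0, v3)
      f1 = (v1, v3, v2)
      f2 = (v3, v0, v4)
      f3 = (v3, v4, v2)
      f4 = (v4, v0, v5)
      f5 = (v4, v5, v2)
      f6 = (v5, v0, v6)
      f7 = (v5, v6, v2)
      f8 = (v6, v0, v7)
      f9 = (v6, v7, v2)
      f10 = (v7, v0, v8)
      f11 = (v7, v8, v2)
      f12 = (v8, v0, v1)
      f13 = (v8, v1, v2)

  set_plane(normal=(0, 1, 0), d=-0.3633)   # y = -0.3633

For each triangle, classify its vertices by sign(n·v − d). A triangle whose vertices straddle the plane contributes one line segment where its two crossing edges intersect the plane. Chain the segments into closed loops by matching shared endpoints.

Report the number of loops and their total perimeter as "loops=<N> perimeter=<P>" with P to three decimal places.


loops=1 perimeter=7.564

Straddling triangles (8 of 14):
  (v5,v0,v6) [++-] → (-0.75441, -0.3633, 0)–(-1.2343, -0.3633, 0)  len=0.4799
  (v5,v6,v2) [+-+] → (-1.2343, -0.3633, 0)–(-0.75441, -0.3633, 1.18194)  len=1.2756
  (v6,v0,v7) [-+-] → (-0.75441, -0.3633, 0)–(-0.0829304, -0.3633, 0)  len=0.6715
  (v6,v7,v2) [--+] → (-0.0829304, -0.3633, 2.21314)–(-0.75441, -0.3633, 1.18194)  len=1.2306
  (v7,v0,v8) [-+-] → (-0.0829304, -0.3633, 0)–(0.289731, -0.3633, 0)  len=0.3727
  (v7,v8,v2) [--+] → (0.289731, -0.3633, 2.00888)–(-0.0829304, -0.3633, 2.21314)  len=0.4250
  (v8,v0,v1) [-++] → (0.289731, -0.3633, 0)–(1.19505, -0.3633, 0)  len=0.9053
  (v8,v1,v2) [-++] → (1.19505, -0.3633, 0)–(0.289731, -0.3633, 2.00888)  len=2.2035

Chained into 1 loop(s):
  loop 1: 8 segments, perimeter = 7.5640
Total perimeter = 7.564


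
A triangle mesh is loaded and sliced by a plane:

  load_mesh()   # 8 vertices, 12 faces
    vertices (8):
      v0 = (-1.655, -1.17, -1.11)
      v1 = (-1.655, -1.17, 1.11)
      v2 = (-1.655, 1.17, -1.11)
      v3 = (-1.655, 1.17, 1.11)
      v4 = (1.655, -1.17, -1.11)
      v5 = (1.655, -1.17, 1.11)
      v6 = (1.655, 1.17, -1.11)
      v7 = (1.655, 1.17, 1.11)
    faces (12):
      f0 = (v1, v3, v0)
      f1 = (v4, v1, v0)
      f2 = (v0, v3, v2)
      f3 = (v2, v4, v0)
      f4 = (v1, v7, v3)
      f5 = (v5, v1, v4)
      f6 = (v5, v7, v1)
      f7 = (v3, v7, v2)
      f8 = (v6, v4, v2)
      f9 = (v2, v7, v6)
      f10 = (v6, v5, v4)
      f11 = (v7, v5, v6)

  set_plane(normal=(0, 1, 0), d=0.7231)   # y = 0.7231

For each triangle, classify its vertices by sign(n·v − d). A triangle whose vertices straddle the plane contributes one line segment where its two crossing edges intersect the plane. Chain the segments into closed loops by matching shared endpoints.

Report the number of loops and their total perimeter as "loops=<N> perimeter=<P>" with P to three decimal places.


loops=1 perimeter=11.060

Straddling triangles (8 of 12):
  (v1,v3,v0) [-+-] → (-1.655, 0.7231, 1.11)–(-1.655, 0.7231, 0.686018)  len=0.4240
  (v0,v3,v2) [-++] → (-1.655, 0.7231, 0.686018)–(-1.655, 0.7231, -1.11)  len=1.7960
  (v2,v4,v0) [+--] → (-1.02285, 0.7231, -1.11)–(-1.655, 0.7231, -1.11)  len=0.6322
  (v1,v7,v3) [-++] → (1.02285, 0.7231, 1.11)–(-1.655, 0.7231, 1.11)  len=2.6778
  (v5,v7,v1) [-+-] → (1.655, 0.7231, 1.11)–(1.02285, 0.7231, 1.11)  len=0.6322
  (v6,v4,v2) [+-+] → (1.655, 0.7231, -1.11)–(-1.02285, 0.7231, -1.11)  len=2.6778
  (v6,v5,v4) [+--] → (1.655, 0.7231, -0.686018)–(1.655, 0.7231, -1.11)  len=0.4240
  (v7,v5,v6) [+-+] → (1.655, 0.7231, 1.11)–(1.655, 0.7231, -0.686018)  len=1.7960

Chained into 1 loop(s):
  loop 1: 8 segments, perimeter = 11.0600
Total perimeter = 11.060


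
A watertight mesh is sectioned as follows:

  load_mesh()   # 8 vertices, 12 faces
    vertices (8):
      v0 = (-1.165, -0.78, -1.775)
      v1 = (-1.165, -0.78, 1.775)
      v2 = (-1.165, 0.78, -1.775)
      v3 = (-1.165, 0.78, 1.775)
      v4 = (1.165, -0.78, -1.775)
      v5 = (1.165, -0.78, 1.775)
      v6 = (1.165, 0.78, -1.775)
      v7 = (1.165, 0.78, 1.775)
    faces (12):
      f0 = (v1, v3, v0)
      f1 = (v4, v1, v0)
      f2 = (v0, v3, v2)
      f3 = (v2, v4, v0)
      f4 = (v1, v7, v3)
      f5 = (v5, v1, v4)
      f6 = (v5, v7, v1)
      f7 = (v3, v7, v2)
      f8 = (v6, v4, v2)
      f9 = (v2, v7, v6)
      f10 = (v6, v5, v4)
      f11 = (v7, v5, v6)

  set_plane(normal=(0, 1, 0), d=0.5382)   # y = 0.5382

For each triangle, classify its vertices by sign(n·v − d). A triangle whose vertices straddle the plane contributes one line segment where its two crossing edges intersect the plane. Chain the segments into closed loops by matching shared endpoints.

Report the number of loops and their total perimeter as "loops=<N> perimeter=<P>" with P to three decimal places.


loops=1 perimeter=11.760

Straddling triangles (8 of 12):
  (v1,v3,v0) [-+-] → (-1.165, 0.5382, 1.775)–(-1.165, 0.5382, 1.22475)  len=0.5503
  (v0,v3,v2) [-++] → (-1.165, 0.5382, 1.22475)–(-1.165, 0.5382, -1.775)  len=2.9997
  (v2,v4,v0) [+--] → (-0.80385, 0.5382, -1.775)–(-1.165, 0.5382, -1.775)  len=0.3612
  (v1,v7,v3) [-++] → (0.80385, 0.5382, 1.775)–(-1.165, 0.5382, 1.775)  len=1.9688
  (v5,v7,v1) [-+-] → (1.165, 0.5382, 1.775)–(0.80385, 0.5382, 1.775)  len=0.3612
  (v6,v4,v2) [+-+] → (1.165, 0.5382, -1.775)–(-0.80385, 0.5382, -1.775)  len=1.9688
  (v6,v5,v4) [+--] → (1.165, 0.5382, -1.22475)–(1.165, 0.5382, -1.775)  len=0.5503
  (v7,v5,v6) [+-+] → (1.165, 0.5382, 1.775)–(1.165, 0.5382, -1.22475)  len=2.9997

Chained into 1 loop(s):
  loop 1: 8 segments, perimeter = 11.7600
Total perimeter = 11.760


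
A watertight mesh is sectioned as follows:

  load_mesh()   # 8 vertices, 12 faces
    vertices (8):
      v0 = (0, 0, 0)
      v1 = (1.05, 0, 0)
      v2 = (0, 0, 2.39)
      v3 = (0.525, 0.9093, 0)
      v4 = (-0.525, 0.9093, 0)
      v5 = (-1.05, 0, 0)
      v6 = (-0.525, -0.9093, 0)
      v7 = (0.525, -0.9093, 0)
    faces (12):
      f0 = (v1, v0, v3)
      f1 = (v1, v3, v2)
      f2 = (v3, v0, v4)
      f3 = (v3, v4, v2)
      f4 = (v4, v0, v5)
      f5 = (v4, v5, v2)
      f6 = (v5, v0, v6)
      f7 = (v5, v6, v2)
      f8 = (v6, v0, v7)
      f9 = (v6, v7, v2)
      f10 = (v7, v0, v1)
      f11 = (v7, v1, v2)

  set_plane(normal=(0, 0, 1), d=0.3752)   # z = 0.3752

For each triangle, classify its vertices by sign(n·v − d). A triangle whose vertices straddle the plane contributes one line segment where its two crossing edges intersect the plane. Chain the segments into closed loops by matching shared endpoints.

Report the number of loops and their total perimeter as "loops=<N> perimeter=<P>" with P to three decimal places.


Straddling triangles (6 of 12):
  (v1,v3,v2) [--+] → (0.442582, 0.766551, 0.3752)–(0.885163, 0, 0.3752)  len=0.8851
  (v3,v4,v2) [--+] → (-0.442582, 0.766551, 0.3752)–(0.442582, 0.766551, 0.3752)  len=0.8852
  (v4,v5,v2) [--+] → (-0.885163, 0, 0.3752)–(-0.442582, 0.766551, 0.3752)  len=0.8851
  (v5,v6,v2) [--+] → (-0.442582, -0.766551, 0.3752)–(-0.885163, 0, 0.3752)  len=0.8851
  (v6,v7,v2) [--+] → (0.442582, -0.766551, 0.3752)–(-0.442582, -0.766551, 0.3752)  len=0.8852
  (v7,v1,v2) [--+] → (0.885163, 0, 0.3752)–(0.442582, -0.766551, 0.3752)  len=0.8851

Chained into 1 loop(s):
  loop 1: 6 segments, perimeter = 5.3109
Total perimeter = 5.311

loops=1 perimeter=5.311


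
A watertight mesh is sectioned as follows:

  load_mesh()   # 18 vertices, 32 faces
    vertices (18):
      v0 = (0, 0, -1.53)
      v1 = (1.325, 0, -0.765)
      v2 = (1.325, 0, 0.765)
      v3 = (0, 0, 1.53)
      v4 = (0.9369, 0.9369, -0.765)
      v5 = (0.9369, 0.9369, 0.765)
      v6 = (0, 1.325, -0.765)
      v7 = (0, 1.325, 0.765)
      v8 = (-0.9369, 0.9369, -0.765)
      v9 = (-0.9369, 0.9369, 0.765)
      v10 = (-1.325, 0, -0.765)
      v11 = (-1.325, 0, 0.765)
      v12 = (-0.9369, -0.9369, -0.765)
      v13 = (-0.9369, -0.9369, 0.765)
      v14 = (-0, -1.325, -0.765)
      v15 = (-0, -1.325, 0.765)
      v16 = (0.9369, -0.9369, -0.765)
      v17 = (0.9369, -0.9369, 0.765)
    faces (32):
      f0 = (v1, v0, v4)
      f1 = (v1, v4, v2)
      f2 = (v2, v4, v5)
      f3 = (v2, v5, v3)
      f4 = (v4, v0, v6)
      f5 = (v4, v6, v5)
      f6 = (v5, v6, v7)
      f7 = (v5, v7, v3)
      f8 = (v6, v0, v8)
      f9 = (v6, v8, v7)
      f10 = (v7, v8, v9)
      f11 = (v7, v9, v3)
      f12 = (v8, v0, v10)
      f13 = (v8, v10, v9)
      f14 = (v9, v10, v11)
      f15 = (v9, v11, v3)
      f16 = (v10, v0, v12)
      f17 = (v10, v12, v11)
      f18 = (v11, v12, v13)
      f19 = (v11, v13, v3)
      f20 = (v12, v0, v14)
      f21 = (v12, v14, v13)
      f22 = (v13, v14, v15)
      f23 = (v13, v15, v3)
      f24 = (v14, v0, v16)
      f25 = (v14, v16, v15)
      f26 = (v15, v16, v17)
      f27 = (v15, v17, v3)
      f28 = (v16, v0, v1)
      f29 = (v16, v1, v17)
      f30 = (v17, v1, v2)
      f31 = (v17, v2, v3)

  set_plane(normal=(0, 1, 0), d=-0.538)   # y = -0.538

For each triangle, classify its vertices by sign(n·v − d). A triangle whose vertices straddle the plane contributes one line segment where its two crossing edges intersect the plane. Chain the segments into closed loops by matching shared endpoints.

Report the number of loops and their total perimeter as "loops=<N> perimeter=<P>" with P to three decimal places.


Straddling triangles (12 of 32):
  (v10,v0,v12) [++-] → (-0.538, -0.538, -1.09071)–(-1.10214, -0.538, -0.765)  len=0.6514
  (v10,v12,v11) [+-+] → (-1.10214, -0.538, -0.765)–(-1.10214, -0.538, -0.113578)  len=0.6514
  (v11,v12,v13) [+--] → (-1.10214, -0.538, -0.113578)–(-1.10214, -0.538, 0.765)  len=0.8786
  (v11,v13,v3) [+-+] → (-1.10214, -0.538, 0.765)–(-0.538, -0.538, 1.09071)  len=0.6514
  (v12,v0,v14) [-+-] → (-0.538, -0.538, -1.09071)–(0, -0.538, -1.21938)  len=0.5532
  (v13,v15,v3) [--+] → (0, -0.538, 1.21938)–(-0.538, -0.538, 1.09071)  len=0.5532
  (v14,v0,v16) [-+-] → (0, -0.538, -1.21938)–(0.538, -0.538, -1.09071)  len=0.5532
  (v15,v17,v3) [--+] → (0.538, -0.538, 1.09071)–(0, -0.538, 1.21938)  len=0.5532
  (v16,v0,v1) [-++] → (0.538, -0.538, -1.09071)–(1.10214, -0.538, -0.765)  len=0.6514
  (v16,v1,v17) [-+-] → (1.10214, -0.538, -0.765)–(1.10214, -0.538, 0.113578)  len=0.8786
  (v17,v1,v2) [-++] → (1.10214, -0.538, 0.113578)–(1.10214, -0.538, 0.765)  len=0.6514
  (v17,v2,v3) [-++] → (1.10214, -0.538, 0.765)–(0.538, -0.538, 1.09071)  len=0.6514

Chained into 1 loop(s):
  loop 1: 12 segments, perimeter = 7.8783
Total perimeter = 7.878

loops=1 perimeter=7.878


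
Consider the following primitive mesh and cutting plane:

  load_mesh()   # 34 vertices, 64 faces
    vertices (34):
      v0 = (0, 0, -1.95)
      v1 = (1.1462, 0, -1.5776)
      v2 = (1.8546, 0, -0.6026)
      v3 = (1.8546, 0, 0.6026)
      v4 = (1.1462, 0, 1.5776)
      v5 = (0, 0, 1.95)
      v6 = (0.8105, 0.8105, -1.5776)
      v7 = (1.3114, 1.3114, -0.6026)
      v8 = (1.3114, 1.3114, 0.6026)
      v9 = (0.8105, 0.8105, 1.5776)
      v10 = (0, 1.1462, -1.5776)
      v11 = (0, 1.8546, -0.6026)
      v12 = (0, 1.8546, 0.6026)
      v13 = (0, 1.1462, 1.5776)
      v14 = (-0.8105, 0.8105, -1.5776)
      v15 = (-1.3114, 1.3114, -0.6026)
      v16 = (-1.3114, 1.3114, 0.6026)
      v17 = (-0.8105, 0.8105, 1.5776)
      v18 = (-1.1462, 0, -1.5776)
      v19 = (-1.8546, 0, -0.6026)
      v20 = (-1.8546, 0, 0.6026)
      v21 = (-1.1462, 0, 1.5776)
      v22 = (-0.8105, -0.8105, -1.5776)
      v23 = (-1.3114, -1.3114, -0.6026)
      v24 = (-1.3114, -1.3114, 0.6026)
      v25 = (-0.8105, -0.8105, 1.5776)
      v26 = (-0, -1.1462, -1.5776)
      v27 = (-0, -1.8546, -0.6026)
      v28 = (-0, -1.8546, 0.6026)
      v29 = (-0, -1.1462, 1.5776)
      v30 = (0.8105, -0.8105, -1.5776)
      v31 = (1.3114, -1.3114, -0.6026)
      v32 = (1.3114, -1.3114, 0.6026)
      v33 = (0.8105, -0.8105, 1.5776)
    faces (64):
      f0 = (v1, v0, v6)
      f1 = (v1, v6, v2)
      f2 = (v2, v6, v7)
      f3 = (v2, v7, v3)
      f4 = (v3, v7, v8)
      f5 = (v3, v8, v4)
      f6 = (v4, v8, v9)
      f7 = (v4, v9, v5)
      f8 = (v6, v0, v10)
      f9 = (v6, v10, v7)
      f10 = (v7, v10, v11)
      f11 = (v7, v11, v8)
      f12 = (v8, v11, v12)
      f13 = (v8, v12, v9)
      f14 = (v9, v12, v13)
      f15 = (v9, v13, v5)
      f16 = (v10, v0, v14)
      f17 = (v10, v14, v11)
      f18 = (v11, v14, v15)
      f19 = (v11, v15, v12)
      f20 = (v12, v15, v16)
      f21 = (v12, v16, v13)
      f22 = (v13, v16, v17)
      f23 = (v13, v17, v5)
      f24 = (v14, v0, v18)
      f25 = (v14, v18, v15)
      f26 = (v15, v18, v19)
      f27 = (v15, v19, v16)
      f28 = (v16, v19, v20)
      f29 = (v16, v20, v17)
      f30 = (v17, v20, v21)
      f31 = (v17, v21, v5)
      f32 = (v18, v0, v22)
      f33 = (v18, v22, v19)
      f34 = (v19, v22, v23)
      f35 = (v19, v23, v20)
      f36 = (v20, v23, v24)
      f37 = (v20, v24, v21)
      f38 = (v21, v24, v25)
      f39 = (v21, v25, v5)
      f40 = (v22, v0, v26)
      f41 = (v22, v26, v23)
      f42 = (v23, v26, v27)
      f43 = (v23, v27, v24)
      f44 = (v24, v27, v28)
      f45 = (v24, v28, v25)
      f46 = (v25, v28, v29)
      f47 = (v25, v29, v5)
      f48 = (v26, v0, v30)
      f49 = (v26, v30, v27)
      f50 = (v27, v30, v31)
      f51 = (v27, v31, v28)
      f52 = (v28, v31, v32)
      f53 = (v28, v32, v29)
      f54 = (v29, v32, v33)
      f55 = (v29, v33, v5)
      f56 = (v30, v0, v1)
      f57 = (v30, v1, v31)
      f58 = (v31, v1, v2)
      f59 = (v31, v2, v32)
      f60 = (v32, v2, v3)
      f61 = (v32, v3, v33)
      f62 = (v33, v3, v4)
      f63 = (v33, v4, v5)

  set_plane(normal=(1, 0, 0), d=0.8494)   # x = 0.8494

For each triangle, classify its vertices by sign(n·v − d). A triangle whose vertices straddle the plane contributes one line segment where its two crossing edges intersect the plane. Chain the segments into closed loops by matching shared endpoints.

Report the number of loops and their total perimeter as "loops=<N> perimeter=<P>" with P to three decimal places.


Straddling triangles (20 of 64):
  (v1,v0,v6) [+--] → (0.8494, 0, -1.67403)–(0.8494, 0.716581, -1.5776)  len=0.7230
  (v1,v6,v2) [+-+] → (0.8494, 0.716581, -1.5776)–(0.8494, 0.780303, -1.54127)  len=0.0733
  (v2,v6,v7) [+-+] → (0.8494, 0.780303, -1.54127)–(0.8494, 0.8494, -1.50188)  len=0.0795
  (v4,v8,v9) [++-] → (0.8494, 0.8494, 1.50188)–(0.8494, 0.716581, 1.5776)  len=0.1529
  (v4,v9,v5) [+--] → (0.8494, 0.716581, 1.5776)–(0.8494, 0, 1.67403)  len=0.7230
  (v6,v10,v7) [--+] → (0.8494, 1.2532, -0.946088)–(0.8494, 0.8494, -1.50188)  len=0.6870
  (v7,v10,v11) [+--] → (0.8494, 1.2532, -0.946088)–(0.8494, 1.50277, -0.6026)  len=0.4246
  (v7,v11,v8) [+-+] → (0.8494, 1.50277, -0.6026)–(0.8494, 1.50277, 0.178014)  len=0.7806
  (v8,v11,v12) [+--] → (0.8494, 1.50277, 0.178014)–(0.8494, 1.50277, 0.6026)  len=0.4246
  (v8,v12,v9) [+--] → (0.8494, 1.50277, 0.6026)–(0.8494, 0.8494, 1.50188)  len=1.1116
  (v27,v30,v31) [--+] → (0.8494, -0.8494, -1.50188)–(0.8494, -1.50277, -0.6026)  len=1.1116
  (v27,v31,v28) [-+-] → (0.8494, -1.50277, -0.6026)–(0.8494, -1.50277, -0.178014)  len=0.4246
  (v28,v31,v32) [-++] → (0.8494, -1.50277, -0.178014)–(0.8494, -1.50277, 0.6026)  len=0.7806
  (v28,v32,v29) [-+-] → (0.8494, -1.50277, 0.6026)–(0.8494, -1.2532, 0.946088)  len=0.4246
  (v29,v32,v33) [-+-] → (0.8494, -1.2532, 0.946088)–(0.8494, -0.8494, 1.50188)  len=0.6870
  (v30,v0,v1) [--+] → (0.8494, 0, -1.67403)–(0.8494, -0.716581, -1.5776)  len=0.7230
  (v30,v1,v31) [-++] → (0.8494, -0.716581, -1.5776)–(0.8494, -0.8494, -1.50188)  len=0.1529
  (v32,v3,v33) [++-] → (0.8494, -0.780303, 1.54127)–(0.8494, -0.8494, 1.50188)  len=0.0795
  (v33,v3,v4) [-++] → (0.8494, -0.780303, 1.54127)–(0.8494, -0.716581, 1.5776)  len=0.0733
  (v33,v4,v5) [-+-] → (0.8494, -0.716581, 1.5776)–(0.8494, 0, 1.67403)  len=0.7230

Chained into 1 loop(s):
  loop 1: 20 segments, perimeter = 10.3604
Total perimeter = 10.360

loops=1 perimeter=10.360
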